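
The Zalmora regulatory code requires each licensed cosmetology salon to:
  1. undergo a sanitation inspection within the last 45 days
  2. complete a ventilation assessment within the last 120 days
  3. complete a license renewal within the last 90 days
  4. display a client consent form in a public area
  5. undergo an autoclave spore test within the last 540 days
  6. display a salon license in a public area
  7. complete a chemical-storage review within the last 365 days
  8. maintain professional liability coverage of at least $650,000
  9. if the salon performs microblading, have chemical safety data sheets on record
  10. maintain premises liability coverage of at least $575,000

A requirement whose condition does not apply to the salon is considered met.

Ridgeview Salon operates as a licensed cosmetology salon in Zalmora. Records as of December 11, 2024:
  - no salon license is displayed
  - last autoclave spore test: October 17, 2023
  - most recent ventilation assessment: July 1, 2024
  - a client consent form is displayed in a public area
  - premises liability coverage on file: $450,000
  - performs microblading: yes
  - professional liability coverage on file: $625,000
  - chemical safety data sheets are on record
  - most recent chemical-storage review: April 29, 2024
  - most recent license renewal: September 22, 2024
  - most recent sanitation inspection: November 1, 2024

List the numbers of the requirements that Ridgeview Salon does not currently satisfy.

2, 6, 8, 10

1. sanitation inspection 40 days ago vs limit 45 → met
2. ventilation assessment 163 days ago vs limit 120 → not met
3. license renewal 80 days ago vs limit 90 → met
4. client consent form present → met
5. autoclave spore test 421 days ago vs limit 540 → met
6. salon license absent → not met
7. chemical-storage review 226 days ago vs limit 365 → met
8. professional liability coverage $625,000 < $650,000 → not met
9. condition 'performs microblading' holds; chemical safety data sheets present → met
10. premises liability coverage $450,000 < $575,000 → not met
Not met: 2, 6, 8, 10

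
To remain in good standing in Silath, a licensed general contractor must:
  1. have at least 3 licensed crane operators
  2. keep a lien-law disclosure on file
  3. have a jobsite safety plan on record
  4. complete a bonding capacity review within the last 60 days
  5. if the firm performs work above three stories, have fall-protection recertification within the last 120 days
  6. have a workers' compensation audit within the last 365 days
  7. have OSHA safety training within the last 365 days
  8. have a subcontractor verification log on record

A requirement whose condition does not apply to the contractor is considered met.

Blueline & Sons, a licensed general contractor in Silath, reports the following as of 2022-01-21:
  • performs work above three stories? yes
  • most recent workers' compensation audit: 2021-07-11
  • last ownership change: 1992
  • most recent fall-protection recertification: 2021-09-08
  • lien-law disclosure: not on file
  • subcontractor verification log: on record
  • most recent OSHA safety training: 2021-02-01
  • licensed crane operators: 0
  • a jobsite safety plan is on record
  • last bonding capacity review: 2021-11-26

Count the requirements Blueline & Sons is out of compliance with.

1. licensed crane operators 0 < 3 → not met
2. lien-law disclosure absent → not met
3. jobsite safety plan present → met
4. bonding capacity review 56 days ago vs limit 60 → met
5. condition 'performs work above three stories' holds; fall-protection recertification 135 days ago vs limit 120 → not met
6. workers' compensation audit 194 days ago vs limit 365 → met
7. OSHA safety training 354 days ago vs limit 365 → met
8. subcontractor verification log present → met
Not met: 3 of 8

3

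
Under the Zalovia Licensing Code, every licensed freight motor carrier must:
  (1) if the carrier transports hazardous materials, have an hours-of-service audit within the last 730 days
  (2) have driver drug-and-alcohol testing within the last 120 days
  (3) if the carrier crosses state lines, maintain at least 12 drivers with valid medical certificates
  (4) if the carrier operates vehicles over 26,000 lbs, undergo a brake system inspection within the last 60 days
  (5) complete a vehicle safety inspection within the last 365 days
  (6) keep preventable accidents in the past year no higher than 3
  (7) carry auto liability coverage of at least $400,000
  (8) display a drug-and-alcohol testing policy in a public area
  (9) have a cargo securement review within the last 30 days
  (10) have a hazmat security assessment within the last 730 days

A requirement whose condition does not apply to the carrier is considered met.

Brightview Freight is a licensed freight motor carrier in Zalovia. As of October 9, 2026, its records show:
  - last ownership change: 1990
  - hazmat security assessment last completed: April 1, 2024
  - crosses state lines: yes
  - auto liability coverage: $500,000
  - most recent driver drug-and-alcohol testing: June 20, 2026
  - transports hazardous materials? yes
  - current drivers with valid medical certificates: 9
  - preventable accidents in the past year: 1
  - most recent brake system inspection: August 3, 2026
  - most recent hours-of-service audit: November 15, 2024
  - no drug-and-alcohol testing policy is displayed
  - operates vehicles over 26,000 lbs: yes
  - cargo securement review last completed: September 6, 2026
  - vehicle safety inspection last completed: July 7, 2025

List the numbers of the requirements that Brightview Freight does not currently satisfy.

3, 4, 5, 8, 9, 10

1. condition 'transports hazardous materials' holds; hours-of-service audit 693 days ago vs limit 730 → met
2. driver drug-and-alcohol testing 111 days ago vs limit 120 → met
3. condition 'crosses state lines' holds; drivers with valid medical certificates 9 < 12 → not met
4. condition 'operates vehicles over 26,000 lbs' holds; brake system inspection 67 days ago vs limit 60 → not met
5. vehicle safety inspection 459 days ago vs limit 365 → not met
6. preventable accidents in the past year 1 ≤ 3 → met
7. auto liability coverage $500,000 ≥ $400,000 → met
8. drug-and-alcohol testing policy absent → not met
9. cargo securement review 33 days ago vs limit 30 → not met
10. hazmat security assessment 921 days ago vs limit 730 → not met
Not met: 3, 4, 5, 8, 9, 10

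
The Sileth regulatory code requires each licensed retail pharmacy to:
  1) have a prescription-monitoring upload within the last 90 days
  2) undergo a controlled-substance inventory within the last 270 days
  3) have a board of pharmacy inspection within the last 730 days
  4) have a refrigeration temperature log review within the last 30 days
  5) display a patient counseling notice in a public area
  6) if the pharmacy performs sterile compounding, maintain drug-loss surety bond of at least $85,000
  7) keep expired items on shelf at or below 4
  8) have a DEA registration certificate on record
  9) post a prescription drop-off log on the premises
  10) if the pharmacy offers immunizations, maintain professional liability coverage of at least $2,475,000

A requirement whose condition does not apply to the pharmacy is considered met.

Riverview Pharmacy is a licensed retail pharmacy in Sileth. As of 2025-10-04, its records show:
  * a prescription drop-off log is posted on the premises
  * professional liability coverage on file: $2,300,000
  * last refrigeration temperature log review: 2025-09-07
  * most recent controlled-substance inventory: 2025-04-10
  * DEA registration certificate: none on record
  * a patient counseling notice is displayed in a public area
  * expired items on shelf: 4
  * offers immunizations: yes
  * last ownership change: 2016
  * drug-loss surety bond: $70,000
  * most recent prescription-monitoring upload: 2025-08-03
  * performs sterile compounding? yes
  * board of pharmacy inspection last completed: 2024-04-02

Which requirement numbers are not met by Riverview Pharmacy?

1. prescription-monitoring upload 62 days ago vs limit 90 → met
2. controlled-substance inventory 177 days ago vs limit 270 → met
3. board of pharmacy inspection 550 days ago vs limit 730 → met
4. refrigeration temperature log review 27 days ago vs limit 30 → met
5. patient counseling notice present → met
6. condition 'performs sterile compounding' holds; drug-loss surety bond $70,000 < $85,000 → not met
7. expired items on shelf 4 ≤ 4 → met
8. DEA registration certificate absent → not met
9. prescription drop-off log present → met
10. condition 'offers immunizations' holds; professional liability coverage $2,300,000 < $2,475,000 → not met
Not met: 6, 8, 10

6, 8, 10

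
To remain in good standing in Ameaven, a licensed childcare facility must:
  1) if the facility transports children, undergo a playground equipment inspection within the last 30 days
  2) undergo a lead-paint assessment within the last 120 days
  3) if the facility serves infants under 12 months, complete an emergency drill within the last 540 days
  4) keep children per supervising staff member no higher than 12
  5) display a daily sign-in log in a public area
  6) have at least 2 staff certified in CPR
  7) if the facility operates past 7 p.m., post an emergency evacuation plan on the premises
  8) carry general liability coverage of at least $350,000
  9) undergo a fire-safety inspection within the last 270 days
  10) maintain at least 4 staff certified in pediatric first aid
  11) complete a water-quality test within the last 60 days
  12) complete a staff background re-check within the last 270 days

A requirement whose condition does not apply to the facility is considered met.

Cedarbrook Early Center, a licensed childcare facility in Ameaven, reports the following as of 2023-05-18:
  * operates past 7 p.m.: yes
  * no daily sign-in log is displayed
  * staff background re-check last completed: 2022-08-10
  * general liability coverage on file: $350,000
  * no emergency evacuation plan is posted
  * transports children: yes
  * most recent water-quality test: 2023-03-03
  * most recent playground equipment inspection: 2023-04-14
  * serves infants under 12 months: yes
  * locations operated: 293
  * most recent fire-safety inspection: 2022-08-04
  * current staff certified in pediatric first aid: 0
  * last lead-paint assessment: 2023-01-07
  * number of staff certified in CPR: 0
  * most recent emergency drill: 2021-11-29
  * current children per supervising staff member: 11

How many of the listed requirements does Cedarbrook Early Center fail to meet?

1. condition 'transports children' holds; playground equipment inspection 34 days ago vs limit 30 → not met
2. lead-paint assessment 131 days ago vs limit 120 → not met
3. condition 'serves infants under 12 months' holds; emergency drill 535 days ago vs limit 540 → met
4. children per supervising staff member 11 ≤ 12 → met
5. daily sign-in log absent → not met
6. staff certified in CPR 0 < 2 → not met
7. condition 'operates past 7 p.m.' holds; emergency evacuation plan absent → not met
8. general liability coverage $350,000 ≥ $350,000 → met
9. fire-safety inspection 287 days ago vs limit 270 → not met
10. staff certified in pediatric first aid 0 < 4 → not met
11. water-quality test 76 days ago vs limit 60 → not met
12. staff background re-check 281 days ago vs limit 270 → not met
Not met: 9 of 12

9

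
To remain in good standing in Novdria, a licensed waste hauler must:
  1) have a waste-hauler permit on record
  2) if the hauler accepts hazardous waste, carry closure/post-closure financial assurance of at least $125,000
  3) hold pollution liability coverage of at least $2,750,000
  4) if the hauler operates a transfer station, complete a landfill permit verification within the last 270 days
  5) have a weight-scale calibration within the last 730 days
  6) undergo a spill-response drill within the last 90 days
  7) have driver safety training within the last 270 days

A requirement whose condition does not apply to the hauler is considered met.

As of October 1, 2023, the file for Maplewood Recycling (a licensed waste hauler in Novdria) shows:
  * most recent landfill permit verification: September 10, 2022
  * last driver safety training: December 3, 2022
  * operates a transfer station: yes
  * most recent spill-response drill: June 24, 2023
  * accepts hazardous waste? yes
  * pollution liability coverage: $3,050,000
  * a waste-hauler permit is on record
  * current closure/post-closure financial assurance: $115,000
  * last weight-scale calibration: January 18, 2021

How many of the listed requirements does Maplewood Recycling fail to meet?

5

1. waste-hauler permit present → met
2. condition 'accepts hazardous waste' holds; closure/post-closure financial assurance $115,000 < $125,000 → not met
3. pollution liability coverage $3,050,000 ≥ $2,750,000 → met
4. condition 'operates a transfer station' holds; landfill permit verification 386 days ago vs limit 270 → not met
5. weight-scale calibration 986 days ago vs limit 730 → not met
6. spill-response drill 99 days ago vs limit 90 → not met
7. driver safety training 302 days ago vs limit 270 → not met
Not met: 5 of 7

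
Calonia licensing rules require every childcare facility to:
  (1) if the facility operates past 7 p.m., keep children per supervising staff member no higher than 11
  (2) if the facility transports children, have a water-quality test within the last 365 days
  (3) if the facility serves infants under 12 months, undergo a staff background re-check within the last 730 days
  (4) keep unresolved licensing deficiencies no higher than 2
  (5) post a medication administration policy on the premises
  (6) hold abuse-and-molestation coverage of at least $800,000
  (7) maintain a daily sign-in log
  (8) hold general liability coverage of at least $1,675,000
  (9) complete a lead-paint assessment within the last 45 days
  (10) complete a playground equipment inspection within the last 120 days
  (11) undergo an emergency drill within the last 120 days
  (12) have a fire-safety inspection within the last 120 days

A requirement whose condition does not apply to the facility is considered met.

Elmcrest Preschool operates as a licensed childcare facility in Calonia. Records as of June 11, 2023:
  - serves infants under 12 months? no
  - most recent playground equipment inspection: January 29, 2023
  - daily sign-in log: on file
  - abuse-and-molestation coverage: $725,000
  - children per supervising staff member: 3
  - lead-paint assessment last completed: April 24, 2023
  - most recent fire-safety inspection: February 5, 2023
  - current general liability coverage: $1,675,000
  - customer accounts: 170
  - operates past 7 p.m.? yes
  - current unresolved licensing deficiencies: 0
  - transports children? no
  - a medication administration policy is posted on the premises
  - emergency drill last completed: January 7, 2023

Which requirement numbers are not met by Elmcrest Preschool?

1. condition 'operates past 7 p.m.' holds; children per supervising staff member 3 ≤ 11 → met
2. condition 'transports children' does not hold → requirement n/a → met
3. condition 'serves infants under 12 months' does not hold → requirement n/a → met
4. unresolved licensing deficiencies 0 ≤ 2 → met
5. medication administration policy present → met
6. abuse-and-molestation coverage $725,000 < $800,000 → not met
7. daily sign-in log present → met
8. general liability coverage $1,675,000 ≥ $1,675,000 → met
9. lead-paint assessment 48 days ago vs limit 45 → not met
10. playground equipment inspection 133 days ago vs limit 120 → not met
11. emergency drill 155 days ago vs limit 120 → not met
12. fire-safety inspection 126 days ago vs limit 120 → not met
Not met: 6, 9, 10, 11, 12

6, 9, 10, 11, 12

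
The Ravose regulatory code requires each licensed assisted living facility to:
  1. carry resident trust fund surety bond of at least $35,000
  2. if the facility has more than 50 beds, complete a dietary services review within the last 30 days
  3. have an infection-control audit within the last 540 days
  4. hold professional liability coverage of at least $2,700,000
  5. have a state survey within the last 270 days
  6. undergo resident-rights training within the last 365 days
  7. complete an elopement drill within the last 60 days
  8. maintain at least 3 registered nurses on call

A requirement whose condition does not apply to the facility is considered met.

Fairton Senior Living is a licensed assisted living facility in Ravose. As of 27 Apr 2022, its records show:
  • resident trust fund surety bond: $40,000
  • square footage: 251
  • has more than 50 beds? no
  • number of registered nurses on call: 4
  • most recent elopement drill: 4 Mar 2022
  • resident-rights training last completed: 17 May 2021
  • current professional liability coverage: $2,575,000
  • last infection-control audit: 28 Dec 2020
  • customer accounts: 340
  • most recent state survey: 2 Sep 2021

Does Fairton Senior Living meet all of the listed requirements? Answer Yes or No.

No

1. resident trust fund surety bond $40,000 ≥ $35,000 → met
2. condition 'has more than 50 beds' does not hold → requirement n/a → met
3. infection-control audit 485 days ago vs limit 540 → met
4. professional liability coverage $2,575,000 < $2,700,000 → not met
5. state survey 237 days ago vs limit 270 → met
6. resident-rights training 345 days ago vs limit 365 → met
7. elopement drill 54 days ago vs limit 60 → met
8. registered nurses on call 4 ≥ 3 → met
Not met: 4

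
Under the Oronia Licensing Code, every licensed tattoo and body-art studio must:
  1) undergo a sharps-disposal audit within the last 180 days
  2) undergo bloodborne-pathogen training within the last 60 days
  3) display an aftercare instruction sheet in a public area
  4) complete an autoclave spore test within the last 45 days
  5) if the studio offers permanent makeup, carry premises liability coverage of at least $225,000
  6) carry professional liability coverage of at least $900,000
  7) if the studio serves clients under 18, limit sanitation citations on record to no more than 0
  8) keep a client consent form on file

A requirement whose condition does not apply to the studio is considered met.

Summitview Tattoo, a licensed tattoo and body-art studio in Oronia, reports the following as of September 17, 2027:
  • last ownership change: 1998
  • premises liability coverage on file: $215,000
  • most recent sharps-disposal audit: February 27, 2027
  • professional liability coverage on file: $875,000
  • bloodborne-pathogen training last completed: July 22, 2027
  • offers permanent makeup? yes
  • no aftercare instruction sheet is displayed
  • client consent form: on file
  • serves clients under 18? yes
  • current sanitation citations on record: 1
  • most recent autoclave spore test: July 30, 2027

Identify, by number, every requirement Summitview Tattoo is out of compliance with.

1, 3, 4, 5, 6, 7

1. sharps-disposal audit 202 days ago vs limit 180 → not met
2. bloodborne-pathogen training 57 days ago vs limit 60 → met
3. aftercare instruction sheet absent → not met
4. autoclave spore test 49 days ago vs limit 45 → not met
5. condition 'offers permanent makeup' holds; premises liability coverage $215,000 < $225,000 → not met
6. professional liability coverage $875,000 < $900,000 → not met
7. condition 'serves clients under 18' holds; sanitation citations on record 1 > 0 → not met
8. client consent form present → met
Not met: 1, 3, 4, 5, 6, 7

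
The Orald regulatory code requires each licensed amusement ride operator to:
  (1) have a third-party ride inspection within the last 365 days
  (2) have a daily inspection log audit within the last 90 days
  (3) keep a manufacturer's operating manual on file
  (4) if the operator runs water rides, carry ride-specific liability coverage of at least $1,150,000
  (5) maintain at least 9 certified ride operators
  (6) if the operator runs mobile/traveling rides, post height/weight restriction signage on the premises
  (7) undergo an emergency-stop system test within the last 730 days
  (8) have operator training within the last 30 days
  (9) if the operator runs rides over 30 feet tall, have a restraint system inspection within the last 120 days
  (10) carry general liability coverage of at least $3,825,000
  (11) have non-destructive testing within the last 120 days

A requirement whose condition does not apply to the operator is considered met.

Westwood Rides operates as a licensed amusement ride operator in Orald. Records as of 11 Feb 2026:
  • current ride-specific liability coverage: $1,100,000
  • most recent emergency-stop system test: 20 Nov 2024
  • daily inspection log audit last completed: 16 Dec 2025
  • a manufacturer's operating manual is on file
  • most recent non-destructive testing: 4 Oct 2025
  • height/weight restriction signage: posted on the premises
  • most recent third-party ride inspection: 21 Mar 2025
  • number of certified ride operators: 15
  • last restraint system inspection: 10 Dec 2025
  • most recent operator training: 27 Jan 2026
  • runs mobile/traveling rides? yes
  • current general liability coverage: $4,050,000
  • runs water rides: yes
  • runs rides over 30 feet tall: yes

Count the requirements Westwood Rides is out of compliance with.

1. third-party ride inspection 327 days ago vs limit 365 → met
2. daily inspection log audit 57 days ago vs limit 90 → met
3. manufacturer's operating manual present → met
4. condition 'runs water rides' holds; ride-specific liability coverage $1,100,000 < $1,150,000 → not met
5. certified ride operators 15 ≥ 9 → met
6. condition 'runs mobile/traveling rides' holds; height/weight restriction signage present → met
7. emergency-stop system test 448 days ago vs limit 730 → met
8. operator training 15 days ago vs limit 30 → met
9. condition 'runs rides over 30 feet tall' holds; restraint system inspection 63 days ago vs limit 120 → met
10. general liability coverage $4,050,000 ≥ $3,825,000 → met
11. non-destructive testing 130 days ago vs limit 120 → not met
Not met: 2 of 11

2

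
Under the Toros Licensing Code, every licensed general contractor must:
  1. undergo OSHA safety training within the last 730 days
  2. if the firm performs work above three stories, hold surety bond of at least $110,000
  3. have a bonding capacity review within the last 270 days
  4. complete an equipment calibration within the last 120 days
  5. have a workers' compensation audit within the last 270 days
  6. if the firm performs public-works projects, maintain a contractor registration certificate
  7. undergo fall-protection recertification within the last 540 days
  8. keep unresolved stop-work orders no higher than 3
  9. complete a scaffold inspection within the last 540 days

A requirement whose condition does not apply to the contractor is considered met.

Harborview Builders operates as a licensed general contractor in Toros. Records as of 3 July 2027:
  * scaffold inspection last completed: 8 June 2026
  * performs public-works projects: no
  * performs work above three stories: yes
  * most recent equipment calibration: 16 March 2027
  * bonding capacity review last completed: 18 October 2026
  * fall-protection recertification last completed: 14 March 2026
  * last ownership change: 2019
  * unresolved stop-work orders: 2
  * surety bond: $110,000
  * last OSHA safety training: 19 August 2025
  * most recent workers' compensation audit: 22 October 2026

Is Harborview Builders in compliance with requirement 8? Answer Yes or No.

Yes

8. unresolved stop-work orders 2 ≤ 3 → met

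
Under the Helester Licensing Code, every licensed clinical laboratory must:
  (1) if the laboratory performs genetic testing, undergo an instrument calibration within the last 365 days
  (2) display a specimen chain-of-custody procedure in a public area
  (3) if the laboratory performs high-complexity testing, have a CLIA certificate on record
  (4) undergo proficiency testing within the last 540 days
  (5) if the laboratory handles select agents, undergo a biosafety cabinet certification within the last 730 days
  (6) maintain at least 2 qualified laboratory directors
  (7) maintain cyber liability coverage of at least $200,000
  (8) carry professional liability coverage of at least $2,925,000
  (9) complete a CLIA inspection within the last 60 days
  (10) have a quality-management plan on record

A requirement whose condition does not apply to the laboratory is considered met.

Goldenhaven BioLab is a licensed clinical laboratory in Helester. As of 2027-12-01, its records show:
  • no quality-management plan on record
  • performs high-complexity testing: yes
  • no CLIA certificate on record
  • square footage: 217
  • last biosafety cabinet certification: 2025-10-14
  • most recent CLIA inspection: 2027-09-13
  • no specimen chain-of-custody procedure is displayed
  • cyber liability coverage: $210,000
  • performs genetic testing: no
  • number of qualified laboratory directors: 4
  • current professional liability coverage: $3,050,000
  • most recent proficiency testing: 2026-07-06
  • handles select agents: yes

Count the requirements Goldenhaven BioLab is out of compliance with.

1. condition 'performs genetic testing' does not hold → requirement n/a → met
2. specimen chain-of-custody procedure absent → not met
3. condition 'performs high-complexity testing' holds; CLIA certificate absent → not met
4. proficiency testing 513 days ago vs limit 540 → met
5. condition 'handles select agents' holds; biosafety cabinet certification 778 days ago vs limit 730 → not met
6. qualified laboratory directors 4 ≥ 2 → met
7. cyber liability coverage $210,000 ≥ $200,000 → met
8. professional liability coverage $3,050,000 ≥ $2,925,000 → met
9. CLIA inspection 79 days ago vs limit 60 → not met
10. quality-management plan absent → not met
Not met: 5 of 10

5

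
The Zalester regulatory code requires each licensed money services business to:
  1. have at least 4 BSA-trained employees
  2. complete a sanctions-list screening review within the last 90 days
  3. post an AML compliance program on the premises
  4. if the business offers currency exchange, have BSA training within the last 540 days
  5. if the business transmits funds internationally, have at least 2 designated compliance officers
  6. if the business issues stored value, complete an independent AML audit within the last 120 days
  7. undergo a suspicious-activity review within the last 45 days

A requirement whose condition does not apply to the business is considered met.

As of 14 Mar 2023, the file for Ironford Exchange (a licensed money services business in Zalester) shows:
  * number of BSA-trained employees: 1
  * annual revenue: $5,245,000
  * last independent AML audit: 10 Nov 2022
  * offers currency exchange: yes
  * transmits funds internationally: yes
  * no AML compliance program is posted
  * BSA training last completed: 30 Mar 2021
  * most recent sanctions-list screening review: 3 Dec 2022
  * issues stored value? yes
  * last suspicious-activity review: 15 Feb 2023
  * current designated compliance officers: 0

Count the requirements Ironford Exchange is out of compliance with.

1. BSA-trained employees 1 < 4 → not met
2. sanctions-list screening review 101 days ago vs limit 90 → not met
3. AML compliance program absent → not met
4. condition 'offers currency exchange' holds; BSA training 714 days ago vs limit 540 → not met
5. condition 'transmits funds internationally' holds; designated compliance officers 0 < 2 → not met
6. condition 'issues stored value' holds; independent AML audit 124 days ago vs limit 120 → not met
7. suspicious-activity review 27 days ago vs limit 45 → met
Not met: 6 of 7

6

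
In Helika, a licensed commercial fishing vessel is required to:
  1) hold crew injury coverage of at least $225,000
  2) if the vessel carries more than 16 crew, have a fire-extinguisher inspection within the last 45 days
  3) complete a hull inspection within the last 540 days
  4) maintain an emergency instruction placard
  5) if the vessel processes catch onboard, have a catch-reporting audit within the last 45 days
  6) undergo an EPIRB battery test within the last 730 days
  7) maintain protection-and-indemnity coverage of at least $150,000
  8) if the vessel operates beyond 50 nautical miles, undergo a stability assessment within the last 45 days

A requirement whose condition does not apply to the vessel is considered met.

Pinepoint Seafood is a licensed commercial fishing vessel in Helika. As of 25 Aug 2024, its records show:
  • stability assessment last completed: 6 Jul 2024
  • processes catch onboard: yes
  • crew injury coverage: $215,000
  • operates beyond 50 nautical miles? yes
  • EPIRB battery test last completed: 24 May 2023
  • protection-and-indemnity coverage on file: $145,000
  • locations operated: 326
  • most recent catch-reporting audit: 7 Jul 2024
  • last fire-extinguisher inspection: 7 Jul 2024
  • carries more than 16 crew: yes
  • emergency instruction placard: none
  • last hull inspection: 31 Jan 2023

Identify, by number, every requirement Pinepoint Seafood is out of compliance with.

1, 2, 3, 4, 5, 7, 8

1. crew injury coverage $215,000 < $225,000 → not met
2. condition 'carries more than 16 crew' holds; fire-extinguisher inspection 49 days ago vs limit 45 → not met
3. hull inspection 572 days ago vs limit 540 → not met
4. emergency instruction placard absent → not met
5. condition 'processes catch onboard' holds; catch-reporting audit 49 days ago vs limit 45 → not met
6. EPIRB battery test 459 days ago vs limit 730 → met
7. protection-and-indemnity coverage $145,000 < $150,000 → not met
8. condition 'operates beyond 50 nautical miles' holds; stability assessment 50 days ago vs limit 45 → not met
Not met: 1, 2, 3, 4, 5, 7, 8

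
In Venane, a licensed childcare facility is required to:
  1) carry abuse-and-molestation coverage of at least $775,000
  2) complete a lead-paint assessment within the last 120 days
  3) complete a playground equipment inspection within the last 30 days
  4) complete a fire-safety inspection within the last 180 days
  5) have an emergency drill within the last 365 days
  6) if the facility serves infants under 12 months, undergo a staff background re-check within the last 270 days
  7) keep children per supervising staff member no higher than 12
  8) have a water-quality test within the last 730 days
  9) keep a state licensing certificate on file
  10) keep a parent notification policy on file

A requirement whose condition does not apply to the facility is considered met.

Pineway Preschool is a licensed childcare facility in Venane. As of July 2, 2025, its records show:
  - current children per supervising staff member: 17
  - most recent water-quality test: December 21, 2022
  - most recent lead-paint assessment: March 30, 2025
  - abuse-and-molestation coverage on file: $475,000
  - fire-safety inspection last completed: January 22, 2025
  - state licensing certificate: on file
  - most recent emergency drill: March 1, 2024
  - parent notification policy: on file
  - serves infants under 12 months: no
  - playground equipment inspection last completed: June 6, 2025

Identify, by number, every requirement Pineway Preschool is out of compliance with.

1, 5, 7, 8

1. abuse-and-molestation coverage $475,000 < $775,000 → not met
2. lead-paint assessment 94 days ago vs limit 120 → met
3. playground equipment inspection 26 days ago vs limit 30 → met
4. fire-safety inspection 161 days ago vs limit 180 → met
5. emergency drill 488 days ago vs limit 365 → not met
6. condition 'serves infants under 12 months' does not hold → requirement n/a → met
7. children per supervising staff member 17 > 12 → not met
8. water-quality test 924 days ago vs limit 730 → not met
9. state licensing certificate present → met
10. parent notification policy present → met
Not met: 1, 5, 7, 8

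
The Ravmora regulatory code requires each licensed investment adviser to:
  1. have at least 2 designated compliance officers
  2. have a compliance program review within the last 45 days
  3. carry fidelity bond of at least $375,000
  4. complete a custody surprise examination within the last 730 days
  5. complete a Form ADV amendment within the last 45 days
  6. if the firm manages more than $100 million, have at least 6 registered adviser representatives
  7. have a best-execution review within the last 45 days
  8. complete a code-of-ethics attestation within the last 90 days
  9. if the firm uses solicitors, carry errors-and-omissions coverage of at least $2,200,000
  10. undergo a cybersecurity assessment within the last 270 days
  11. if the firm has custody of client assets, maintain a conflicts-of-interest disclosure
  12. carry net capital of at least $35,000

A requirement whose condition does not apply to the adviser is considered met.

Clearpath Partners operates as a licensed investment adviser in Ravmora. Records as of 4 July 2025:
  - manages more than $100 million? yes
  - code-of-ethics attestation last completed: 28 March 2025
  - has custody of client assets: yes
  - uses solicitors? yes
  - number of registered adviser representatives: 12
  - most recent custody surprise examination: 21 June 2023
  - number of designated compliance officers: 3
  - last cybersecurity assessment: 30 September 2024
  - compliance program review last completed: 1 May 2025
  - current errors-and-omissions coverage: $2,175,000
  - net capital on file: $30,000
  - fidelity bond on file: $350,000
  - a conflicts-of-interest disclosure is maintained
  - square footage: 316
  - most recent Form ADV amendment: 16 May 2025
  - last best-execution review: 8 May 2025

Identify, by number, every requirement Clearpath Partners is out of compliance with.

1. designated compliance officers 3 ≥ 2 → met
2. compliance program review 64 days ago vs limit 45 → not met
3. fidelity bond $350,000 < $375,000 → not met
4. custody surprise examination 744 days ago vs limit 730 → not met
5. Form ADV amendment 49 days ago vs limit 45 → not met
6. condition 'manages more than $100 million' holds; registered adviser representatives 12 ≥ 6 → met
7. best-execution review 57 days ago vs limit 45 → not met
8. code-of-ethics attestation 98 days ago vs limit 90 → not met
9. condition 'uses solicitors' holds; errors-and-omissions coverage $2,175,000 < $2,200,000 → not met
10. cybersecurity assessment 277 days ago vs limit 270 → not met
11. condition 'has custody of client assets' holds; conflicts-of-interest disclosure present → met
12. net capital $30,000 < $35,000 → not met
Not met: 2, 3, 4, 5, 7, 8, 9, 10, 12

2, 3, 4, 5, 7, 8, 9, 10, 12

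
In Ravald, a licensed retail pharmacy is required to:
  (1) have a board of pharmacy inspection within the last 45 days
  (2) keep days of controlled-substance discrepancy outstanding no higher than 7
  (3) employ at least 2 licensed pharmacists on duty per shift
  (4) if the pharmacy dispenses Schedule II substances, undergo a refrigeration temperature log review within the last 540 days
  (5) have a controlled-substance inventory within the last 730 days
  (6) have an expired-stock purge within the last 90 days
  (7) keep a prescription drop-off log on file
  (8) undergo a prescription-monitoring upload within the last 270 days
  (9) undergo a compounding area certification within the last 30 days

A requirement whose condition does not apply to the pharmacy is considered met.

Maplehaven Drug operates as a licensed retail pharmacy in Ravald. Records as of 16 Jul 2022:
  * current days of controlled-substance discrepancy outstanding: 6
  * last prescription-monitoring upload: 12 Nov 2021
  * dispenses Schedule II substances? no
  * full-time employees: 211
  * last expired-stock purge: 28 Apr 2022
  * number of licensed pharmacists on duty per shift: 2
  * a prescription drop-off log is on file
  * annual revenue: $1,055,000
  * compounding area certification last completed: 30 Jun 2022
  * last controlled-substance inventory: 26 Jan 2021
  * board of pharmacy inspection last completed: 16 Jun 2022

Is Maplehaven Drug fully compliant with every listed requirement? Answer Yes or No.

Yes

1. board of pharmacy inspection 30 days ago vs limit 45 → met
2. days of controlled-substance discrepancy outstanding 6 ≤ 7 → met
3. licensed pharmacists on duty per shift 2 ≥ 2 → met
4. condition 'dispenses Schedule II substances' does not hold → requirement n/a → met
5. controlled-substance inventory 536 days ago vs limit 730 → met
6. expired-stock purge 79 days ago vs limit 90 → met
7. prescription drop-off log present → met
8. prescription-monitoring upload 246 days ago vs limit 270 → met
9. compounding area certification 16 days ago vs limit 30 → met
All met.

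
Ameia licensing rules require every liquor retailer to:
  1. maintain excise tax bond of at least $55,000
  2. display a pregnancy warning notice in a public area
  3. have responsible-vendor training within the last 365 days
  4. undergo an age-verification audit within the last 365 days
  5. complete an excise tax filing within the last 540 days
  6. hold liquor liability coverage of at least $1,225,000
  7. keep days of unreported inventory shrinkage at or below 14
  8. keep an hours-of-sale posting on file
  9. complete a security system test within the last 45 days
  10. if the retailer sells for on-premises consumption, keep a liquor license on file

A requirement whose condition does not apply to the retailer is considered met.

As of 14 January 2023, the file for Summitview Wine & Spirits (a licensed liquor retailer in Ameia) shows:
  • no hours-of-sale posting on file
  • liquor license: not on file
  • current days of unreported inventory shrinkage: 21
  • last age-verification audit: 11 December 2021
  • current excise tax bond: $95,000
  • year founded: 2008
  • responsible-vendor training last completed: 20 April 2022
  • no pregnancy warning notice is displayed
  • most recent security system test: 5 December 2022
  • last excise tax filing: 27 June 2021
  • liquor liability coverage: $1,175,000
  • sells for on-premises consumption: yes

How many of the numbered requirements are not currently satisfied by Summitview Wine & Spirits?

1. excise tax bond $95,000 ≥ $55,000 → met
2. pregnancy warning notice absent → not met
3. responsible-vendor training 269 days ago vs limit 365 → met
4. age-verification audit 399 days ago vs limit 365 → not met
5. excise tax filing 566 days ago vs limit 540 → not met
6. liquor liability coverage $1,175,000 < $1,225,000 → not met
7. days of unreported inventory shrinkage 21 > 14 → not met
8. hours-of-sale posting absent → not met
9. security system test 40 days ago vs limit 45 → met
10. condition 'sells for on-premises consumption' holds; liquor license absent → not met
Not met: 7 of 10

7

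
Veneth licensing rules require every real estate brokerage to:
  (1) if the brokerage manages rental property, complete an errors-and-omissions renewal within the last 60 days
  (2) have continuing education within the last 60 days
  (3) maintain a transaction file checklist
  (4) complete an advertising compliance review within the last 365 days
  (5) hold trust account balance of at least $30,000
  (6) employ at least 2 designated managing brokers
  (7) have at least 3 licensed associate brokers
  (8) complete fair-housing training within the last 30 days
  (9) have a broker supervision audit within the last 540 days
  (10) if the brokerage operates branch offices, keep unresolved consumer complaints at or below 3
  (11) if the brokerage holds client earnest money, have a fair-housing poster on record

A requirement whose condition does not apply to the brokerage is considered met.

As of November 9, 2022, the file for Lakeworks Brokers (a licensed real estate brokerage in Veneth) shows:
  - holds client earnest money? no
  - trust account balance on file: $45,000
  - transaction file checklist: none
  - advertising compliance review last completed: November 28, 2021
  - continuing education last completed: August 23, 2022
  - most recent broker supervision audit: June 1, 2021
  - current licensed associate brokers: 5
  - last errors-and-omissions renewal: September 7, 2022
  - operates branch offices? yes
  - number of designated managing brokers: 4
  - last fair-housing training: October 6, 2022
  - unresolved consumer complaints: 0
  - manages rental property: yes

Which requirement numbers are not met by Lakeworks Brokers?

1. condition 'manages rental property' holds; errors-and-omissions renewal 63 days ago vs limit 60 → not met
2. continuing education 78 days ago vs limit 60 → not met
3. transaction file checklist absent → not met
4. advertising compliance review 346 days ago vs limit 365 → met
5. trust account balance $45,000 ≥ $30,000 → met
6. designated managing brokers 4 ≥ 2 → met
7. licensed associate brokers 5 ≥ 3 → met
8. fair-housing training 34 days ago vs limit 30 → not met
9. broker supervision audit 526 days ago vs limit 540 → met
10. condition 'operates branch offices' holds; unresolved consumer complaints 0 ≤ 3 → met
11. condition 'holds client earnest money' does not hold → requirement n/a → met
Not met: 1, 2, 3, 8

1, 2, 3, 8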